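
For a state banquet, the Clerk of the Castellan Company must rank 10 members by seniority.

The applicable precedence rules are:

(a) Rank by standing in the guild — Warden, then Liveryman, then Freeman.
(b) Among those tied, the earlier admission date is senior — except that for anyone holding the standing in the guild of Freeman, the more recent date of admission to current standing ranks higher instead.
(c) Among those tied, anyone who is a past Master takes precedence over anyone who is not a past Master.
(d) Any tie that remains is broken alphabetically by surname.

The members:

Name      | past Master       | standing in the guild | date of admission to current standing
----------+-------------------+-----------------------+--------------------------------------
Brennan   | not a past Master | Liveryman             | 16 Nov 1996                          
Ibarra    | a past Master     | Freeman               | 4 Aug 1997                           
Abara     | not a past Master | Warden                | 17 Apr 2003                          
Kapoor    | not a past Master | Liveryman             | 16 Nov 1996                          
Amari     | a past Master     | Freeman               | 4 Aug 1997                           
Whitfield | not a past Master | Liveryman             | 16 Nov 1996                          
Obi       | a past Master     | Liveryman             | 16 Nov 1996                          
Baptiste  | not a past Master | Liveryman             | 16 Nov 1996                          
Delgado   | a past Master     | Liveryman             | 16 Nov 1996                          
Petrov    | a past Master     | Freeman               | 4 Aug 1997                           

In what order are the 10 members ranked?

By standing in the guild: Abara (Warden); then Delgado, Obi, Baptiste, Brennan, Kapoor and Whitfield (Liveryman); then Amari, Ibarra and Petrov (Freeman).
Delgado, Obi, Baptiste, Brennan, Kapoor and Whitfield all have date of admission to current standing 16 Nov 1996, so the next rule applies.
Among Delgado, Obi, Baptiste, Brennan, Kapoor and Whitfield, a past Master before not a past Master: Delgado and Obi (a past Master) before Baptiste, Brennan, Kapoor and Whitfield (not a past Master).
Among Delgado and Obi, alphabetically by surname: Delgado before Obi.
Among Baptiste, Brennan, Kapoor and Whitfield, alphabetically by surname: Baptiste before Brennan before Kapoor before Whitfield.
Amari, Ibarra and Petrov all have date of admission to current standing 4 Aug 1997, so the next rule applies.
Amari, Ibarra and Petrov are each a past Master, so the next rule applies.
Among Amari, Ibarra and Petrov, alphabetically by surname: Amari before Ibarra before Petrov.
Full order: Abara, Delgado, Obi, Baptiste, Brennan, Kapoor, Whitfield, Amari, Ibarra, Petrov.

Abara, Delgado, Obi, Baptiste, Brennan, Kapoor, Whitfield, Amari, Ibarra, Petrov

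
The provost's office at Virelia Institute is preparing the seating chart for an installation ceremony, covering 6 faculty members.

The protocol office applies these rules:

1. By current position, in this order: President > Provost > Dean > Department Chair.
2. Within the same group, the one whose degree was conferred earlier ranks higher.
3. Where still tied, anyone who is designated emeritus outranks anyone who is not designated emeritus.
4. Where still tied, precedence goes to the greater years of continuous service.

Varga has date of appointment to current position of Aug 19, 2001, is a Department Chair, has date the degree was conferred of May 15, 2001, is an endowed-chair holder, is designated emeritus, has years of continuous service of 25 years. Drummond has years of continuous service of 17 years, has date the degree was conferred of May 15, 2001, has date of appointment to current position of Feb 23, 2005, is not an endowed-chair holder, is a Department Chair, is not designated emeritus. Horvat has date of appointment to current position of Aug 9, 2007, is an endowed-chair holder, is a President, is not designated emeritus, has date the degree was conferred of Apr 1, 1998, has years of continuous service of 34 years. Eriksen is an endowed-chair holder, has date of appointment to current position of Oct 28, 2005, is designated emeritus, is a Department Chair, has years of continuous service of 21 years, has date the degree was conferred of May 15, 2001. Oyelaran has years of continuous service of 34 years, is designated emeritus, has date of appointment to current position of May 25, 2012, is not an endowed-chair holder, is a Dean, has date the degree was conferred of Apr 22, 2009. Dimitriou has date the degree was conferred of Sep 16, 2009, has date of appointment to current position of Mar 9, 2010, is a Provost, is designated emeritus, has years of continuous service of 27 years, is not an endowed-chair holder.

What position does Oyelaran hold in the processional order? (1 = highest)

3

By current position: Horvat (President); then Dimitriou (Provost); then Oyelaran (Dean); then Varga, Eriksen and Drummond (Department Chair).
Varga, Eriksen and Drummond all have date the degree was conferred May 15, 2001, so the next rule applies.
Among Varga, Eriksen and Drummond, designated emeritus before not designated emeritus: Varga and Eriksen (designated emeritus) before Drummond (not designated emeritus).
Among Varga and Eriksen, by years of continuous service (higher first): Varga (25 years) before Eriksen (21 years).
Order: Horvat, Dimitriou, Oyelaran, Varga, Eriksen, Drummond. So position 3.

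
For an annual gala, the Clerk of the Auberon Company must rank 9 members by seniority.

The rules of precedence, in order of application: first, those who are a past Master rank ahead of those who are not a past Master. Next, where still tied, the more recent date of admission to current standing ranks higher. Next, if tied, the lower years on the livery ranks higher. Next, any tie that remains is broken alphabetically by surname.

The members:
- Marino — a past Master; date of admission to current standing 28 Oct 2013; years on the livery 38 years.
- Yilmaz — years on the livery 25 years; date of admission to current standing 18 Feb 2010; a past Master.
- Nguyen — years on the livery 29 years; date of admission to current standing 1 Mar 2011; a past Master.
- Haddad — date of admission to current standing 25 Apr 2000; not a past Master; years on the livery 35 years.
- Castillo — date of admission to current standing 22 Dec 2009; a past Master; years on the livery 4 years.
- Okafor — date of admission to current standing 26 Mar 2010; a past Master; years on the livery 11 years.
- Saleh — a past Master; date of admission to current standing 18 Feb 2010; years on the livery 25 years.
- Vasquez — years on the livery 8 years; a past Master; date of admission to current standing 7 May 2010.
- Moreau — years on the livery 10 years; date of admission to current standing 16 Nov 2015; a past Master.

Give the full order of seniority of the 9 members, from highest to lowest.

By the first rule: Moreau, Marino, Nguyen, Vasquez, Okafor, Saleh, Yilmaz and Castillo (each a past Master); then Haddad (not a past Master).
Among Moreau, Marino, Nguyen, Vasquez, Okafor, Saleh, Yilmaz and Castillo, by date of admission to current standing (later first): Moreau (16 Nov 2015) before Marino (28 Oct 2013) before Nguyen (1 Mar 2011) before Vasquez (7 May 2010) before Okafor (26 Mar 2010) before Saleh and Yilmaz (18 Feb 2010) before Castillo (22 Dec 2009).
Saleh and Yilmaz both have years on the livery 25 years, so the next rule applies.
Among Saleh and Yilmaz, alphabetically by surname: Saleh before Yilmaz.
Full order: Moreau, Marino, Nguyen, Vasquez, Okafor, Saleh, Yilmaz, Castillo, Haddad.

Moreau, Marino, Nguyen, Vasquez, Okafor, Saleh, Yilmaz, Castillo, Haddad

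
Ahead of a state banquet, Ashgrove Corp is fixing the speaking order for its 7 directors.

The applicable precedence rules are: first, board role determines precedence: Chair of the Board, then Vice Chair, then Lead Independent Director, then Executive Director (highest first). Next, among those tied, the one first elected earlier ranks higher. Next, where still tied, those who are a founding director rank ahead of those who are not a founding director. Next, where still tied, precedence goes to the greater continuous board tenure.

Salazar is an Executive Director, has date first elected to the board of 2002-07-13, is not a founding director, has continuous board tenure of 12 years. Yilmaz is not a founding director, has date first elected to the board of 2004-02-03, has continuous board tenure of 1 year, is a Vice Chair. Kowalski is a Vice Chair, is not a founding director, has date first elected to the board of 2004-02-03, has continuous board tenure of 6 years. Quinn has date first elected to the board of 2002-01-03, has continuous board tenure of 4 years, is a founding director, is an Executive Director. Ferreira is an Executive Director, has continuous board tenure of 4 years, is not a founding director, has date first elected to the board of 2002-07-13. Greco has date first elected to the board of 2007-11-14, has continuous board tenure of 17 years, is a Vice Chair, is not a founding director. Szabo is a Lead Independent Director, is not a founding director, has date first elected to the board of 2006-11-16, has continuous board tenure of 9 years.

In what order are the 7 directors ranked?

By board role: Kowalski, Yilmaz and Greco (Vice Chair); then Szabo (Lead Independent Director); then Quinn, Salazar and Ferreira (Executive Director).
Among Kowalski, Yilmaz and Greco, by date first elected to the board (earlier first): Kowalski and Yilmaz (2004-02-03) before Greco (2007-11-14).
Kowalski and Yilmaz are each not a founding director, so the next rule applies.
Among Kowalski and Yilmaz, by continuous board tenure (higher first): Kowalski (6 years) before Yilmaz (1 year).
Among Quinn, Salazar and Ferreira, by date first elected to the board (earlier first): Quinn (2002-01-03) before Salazar and Ferreira (2002-07-13).
Salazar and Ferreira are each not a founding director, so the next rule applies.
Among Salazar and Ferreira, by continuous board tenure (higher first): Salazar (12 years) before Ferreira (4 years).
Full order: Kowalski, Yilmaz, Greco, Szabo, Quinn, Salazar, Ferreira.

Kowalski, Yilmaz, Greco, Szabo, Quinn, Salazar, Ferreira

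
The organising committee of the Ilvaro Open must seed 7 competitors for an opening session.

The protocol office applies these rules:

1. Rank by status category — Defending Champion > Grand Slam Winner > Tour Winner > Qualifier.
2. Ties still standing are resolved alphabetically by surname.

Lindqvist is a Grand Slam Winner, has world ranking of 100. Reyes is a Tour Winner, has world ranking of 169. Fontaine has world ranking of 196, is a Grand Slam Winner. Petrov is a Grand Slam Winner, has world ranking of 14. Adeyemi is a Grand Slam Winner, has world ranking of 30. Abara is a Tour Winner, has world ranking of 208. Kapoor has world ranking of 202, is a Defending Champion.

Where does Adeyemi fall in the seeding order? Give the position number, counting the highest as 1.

2

By status category: Kapoor (Defending Champion); then Adeyemi, Fontaine, Lindqvist and Petrov (Grand Slam Winner); then Abara and Reyes (Tour Winner).
Among Adeyemi, Fontaine, Lindqvist and Petrov, alphabetically by surname: Adeyemi before Fontaine before Lindqvist before Petrov.
Among Abara and Reyes, alphabetically by surname: Abara before Reyes.
Order: Kapoor, Adeyemi, Fontaine, Lindqvist, Petrov, Abara, Reyes. So position 2.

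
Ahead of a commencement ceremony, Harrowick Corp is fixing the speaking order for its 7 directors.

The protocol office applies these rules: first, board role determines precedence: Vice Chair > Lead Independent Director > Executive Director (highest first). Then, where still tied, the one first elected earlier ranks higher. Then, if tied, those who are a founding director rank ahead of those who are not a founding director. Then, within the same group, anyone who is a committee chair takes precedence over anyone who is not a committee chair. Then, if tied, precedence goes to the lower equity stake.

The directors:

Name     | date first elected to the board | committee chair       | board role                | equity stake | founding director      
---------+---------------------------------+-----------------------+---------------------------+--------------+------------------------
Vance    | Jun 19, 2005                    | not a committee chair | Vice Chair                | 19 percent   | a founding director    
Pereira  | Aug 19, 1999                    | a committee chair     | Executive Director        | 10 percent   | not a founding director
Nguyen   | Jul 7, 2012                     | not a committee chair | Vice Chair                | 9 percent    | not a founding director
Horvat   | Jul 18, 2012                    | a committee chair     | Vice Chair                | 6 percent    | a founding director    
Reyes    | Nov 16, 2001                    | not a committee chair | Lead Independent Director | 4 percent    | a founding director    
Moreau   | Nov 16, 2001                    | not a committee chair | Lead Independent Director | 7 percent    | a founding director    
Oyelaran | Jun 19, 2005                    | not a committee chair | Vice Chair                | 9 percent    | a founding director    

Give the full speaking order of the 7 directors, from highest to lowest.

By board role: Oyelaran, Vance, Nguyen and Horvat (Vice Chair); then Reyes and Moreau (Lead Independent Director); then Pereira (Executive Director).
Among Oyelaran, Vance, Nguyen and Horvat, by date first elected to the board (earlier first): Oyelaran and Vance (Jun 19, 2005) before Nguyen (Jul 7, 2012) before Horvat (Jul 18, 2012).
Oyelaran and Vance are each a founding director, so the next rule applies.
Oyelaran and Vance are each not a committee chair, so the next rule applies.
Among Oyelaran and Vance, by equity stake (lower first): Oyelaran (9 percent) before Vance (19 percent).
Reyes and Moreau both have date first elected to the board Nov 16, 2001, so the next rule applies.
Reyes and Moreau are each a founding director, so the next rule applies.
Reyes and Moreau are each not a committee chair, so the next rule applies.
Among Reyes and Moreau, by equity stake (lower first): Reyes (4 percent) before Moreau (7 percent).
Full order: Oyelaran, Vance, Nguyen, Horvat, Reyes, Moreau, Pereira.

Oyelaran, Vance, Nguyen, Horvat, Reyes, Moreau, Pereira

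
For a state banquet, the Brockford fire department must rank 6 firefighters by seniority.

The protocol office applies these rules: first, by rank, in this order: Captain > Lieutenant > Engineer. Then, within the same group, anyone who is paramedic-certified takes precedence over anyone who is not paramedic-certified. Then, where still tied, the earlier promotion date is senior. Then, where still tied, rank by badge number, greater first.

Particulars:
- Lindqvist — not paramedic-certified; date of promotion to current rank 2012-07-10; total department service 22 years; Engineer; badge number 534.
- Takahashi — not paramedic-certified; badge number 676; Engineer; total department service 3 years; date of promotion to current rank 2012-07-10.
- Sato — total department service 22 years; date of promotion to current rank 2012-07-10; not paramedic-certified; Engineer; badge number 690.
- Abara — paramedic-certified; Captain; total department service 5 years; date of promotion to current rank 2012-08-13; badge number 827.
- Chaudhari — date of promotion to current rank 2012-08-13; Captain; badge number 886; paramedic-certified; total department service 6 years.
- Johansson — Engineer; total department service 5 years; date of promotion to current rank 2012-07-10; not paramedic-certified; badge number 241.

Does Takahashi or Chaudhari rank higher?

Chaudhari

By rank: Chaudhari and Abara (Captain); then Sato, Takahashi, Lindqvist and Johansson (Engineer).
Chaudhari and Abara are each paramedic-certified, so the next rule applies.
Chaudhari and Abara both have date of promotion to current rank 2012-08-13, so the next rule applies.
Among Chaudhari and Abara, by badge number (higher first): Chaudhari (886) before Abara (827).
Sato, Takahashi, Lindqvist and Johansson are each not paramedic-certified, so the next rule applies.
Sato, Takahashi, Lindqvist and Johansson all have date of promotion to current rank 2012-07-10, so the next rule applies.
Among Sato, Takahashi, Lindqvist and Johansson, by badge number (higher first): Sato (690) before Takahashi (676) before Lindqvist (534) before Johansson (241).
So Chaudhari takes precedence.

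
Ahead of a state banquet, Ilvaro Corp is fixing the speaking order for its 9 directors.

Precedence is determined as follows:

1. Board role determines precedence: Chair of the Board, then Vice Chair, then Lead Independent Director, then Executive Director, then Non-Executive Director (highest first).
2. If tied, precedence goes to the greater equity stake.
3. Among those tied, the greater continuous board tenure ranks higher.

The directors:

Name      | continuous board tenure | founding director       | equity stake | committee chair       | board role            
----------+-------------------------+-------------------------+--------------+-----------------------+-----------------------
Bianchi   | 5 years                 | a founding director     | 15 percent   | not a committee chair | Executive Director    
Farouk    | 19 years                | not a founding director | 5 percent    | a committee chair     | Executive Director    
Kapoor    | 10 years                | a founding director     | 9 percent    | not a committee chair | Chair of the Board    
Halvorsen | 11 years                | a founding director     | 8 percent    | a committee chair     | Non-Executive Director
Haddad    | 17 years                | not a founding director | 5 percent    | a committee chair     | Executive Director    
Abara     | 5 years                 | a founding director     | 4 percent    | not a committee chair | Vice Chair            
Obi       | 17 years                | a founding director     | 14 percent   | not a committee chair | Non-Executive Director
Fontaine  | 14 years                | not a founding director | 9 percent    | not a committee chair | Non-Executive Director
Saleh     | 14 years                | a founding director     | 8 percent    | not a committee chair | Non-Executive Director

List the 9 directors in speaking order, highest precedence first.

By board role: Kapoor (Chair of the Board); then Abara (Vice Chair); then Bianchi, Farouk and Haddad (Executive Director); then Obi, Fontaine, Saleh and Halvorsen (Non-Executive Director).
Among Bianchi, Farouk and Haddad, by equity stake (higher first): Bianchi (15 percent) before Farouk and Haddad (5 percent).
Among Farouk and Haddad, by continuous board tenure (higher first): Farouk (19 years) before Haddad (17 years).
Among Obi, Fontaine, Saleh and Halvorsen, by equity stake (higher first): Obi (14 percent) before Fontaine (9 percent) before Saleh and Halvorsen (8 percent).
Among Saleh and Halvorsen, by continuous board tenure (higher first): Saleh (14 years) before Halvorsen (11 years).
Full order: Kapoor, Abara, Bianchi, Farouk, Haddad, Obi, Fontaine, Saleh, Halvorsen.

Kapoor, Abara, Bianchi, Farouk, Haddad, Obi, Fontaine, Saleh, Halvorsen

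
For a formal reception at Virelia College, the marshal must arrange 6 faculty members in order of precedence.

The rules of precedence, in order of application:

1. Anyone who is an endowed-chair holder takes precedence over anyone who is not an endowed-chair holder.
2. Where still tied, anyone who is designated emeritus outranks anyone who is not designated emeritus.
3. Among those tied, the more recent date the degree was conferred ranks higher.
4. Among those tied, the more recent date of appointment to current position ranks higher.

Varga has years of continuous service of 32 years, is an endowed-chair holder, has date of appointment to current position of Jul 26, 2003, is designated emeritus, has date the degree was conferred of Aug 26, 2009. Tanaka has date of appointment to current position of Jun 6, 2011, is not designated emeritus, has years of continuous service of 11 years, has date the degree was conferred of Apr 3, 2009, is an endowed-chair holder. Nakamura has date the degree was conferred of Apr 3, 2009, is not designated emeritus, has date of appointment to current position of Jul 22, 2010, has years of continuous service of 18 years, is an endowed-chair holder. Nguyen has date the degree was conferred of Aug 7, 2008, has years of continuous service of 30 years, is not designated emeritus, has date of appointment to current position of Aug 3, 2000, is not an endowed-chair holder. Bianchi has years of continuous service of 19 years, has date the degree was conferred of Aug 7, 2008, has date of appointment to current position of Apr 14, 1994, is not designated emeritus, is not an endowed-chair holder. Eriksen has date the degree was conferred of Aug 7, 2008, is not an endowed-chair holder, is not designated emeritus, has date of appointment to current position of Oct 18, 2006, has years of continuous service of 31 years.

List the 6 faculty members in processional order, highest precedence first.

By the first rule: Varga, Tanaka and Nakamura (each an endowed-chair holder); then Eriksen, Nguyen and Bianchi (each not an endowed-chair holder).
Among Varga, Tanaka and Nakamura, designated emeritus before not designated emeritus: Varga (designated emeritus) before Tanaka and Nakamura (not designated emeritus).
Tanaka and Nakamura both have date the degree was conferred Apr 3, 2009, so the next rule applies.
Among Tanaka and Nakamura, by date of appointment to current position (later first): Tanaka (Jun 6, 2011) before Nakamura (Jul 22, 2010).
Eriksen, Nguyen and Bianchi are each not designated emeritus, so the next rule applies.
Eriksen, Nguyen and Bianchi all have date the degree was conferred Aug 7, 2008, so the next rule applies.
Among Eriksen, Nguyen and Bianchi, by date of appointment to current position (later first): Eriksen (Oct 18, 2006) before Nguyen (Aug 3, 2000) before Bianchi (Apr 14, 1994).
Full order: Varga, Tanaka, Nakamura, Eriksen, Nguyen, Bianchi.

Varga, Tanaka, Nakamura, Eriksen, Nguyen, Bianchi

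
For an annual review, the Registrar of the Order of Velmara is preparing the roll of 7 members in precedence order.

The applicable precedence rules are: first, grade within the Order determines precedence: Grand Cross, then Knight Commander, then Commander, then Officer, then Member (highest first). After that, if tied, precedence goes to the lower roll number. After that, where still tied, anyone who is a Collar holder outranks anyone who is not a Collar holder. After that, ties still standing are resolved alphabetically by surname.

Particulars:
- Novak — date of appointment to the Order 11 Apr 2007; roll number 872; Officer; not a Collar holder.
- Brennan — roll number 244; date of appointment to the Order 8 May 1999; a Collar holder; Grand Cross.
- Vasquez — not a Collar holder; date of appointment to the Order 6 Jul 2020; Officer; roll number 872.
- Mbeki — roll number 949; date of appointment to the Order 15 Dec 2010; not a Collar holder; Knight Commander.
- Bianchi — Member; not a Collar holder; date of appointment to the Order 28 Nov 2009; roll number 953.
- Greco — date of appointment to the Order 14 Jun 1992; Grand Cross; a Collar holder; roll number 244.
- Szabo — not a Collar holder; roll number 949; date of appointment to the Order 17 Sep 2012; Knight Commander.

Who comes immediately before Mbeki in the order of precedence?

By grade within the Order: Brennan and Greco (Grand Cross); then Mbeki and Szabo (Knight Commander); then Novak and Vasquez (Officer); then Bianchi (Member).
Brennan and Greco both have roll number 244, so the next rule applies.
Brennan and Greco are each a Collar holder, so the next rule applies.
Among Brennan and Greco, alphabetically by surname: Brennan before Greco.
Mbeki and Szabo both have roll number 949, so the next rule applies.
Mbeki and Szabo are each not a Collar holder, so the next rule applies.
Among Mbeki and Szabo, alphabetically by surname: Mbeki before Szabo.
Novak and Vasquez both have roll number 872, so the next rule applies.
Novak and Vasquez are each not a Collar holder, so the next rule applies.
Among Novak and Vasquez, alphabetically by surname: Novak before Vasquez.
Order: Brennan, Greco, Mbeki, Szabo, Novak, Vasquez, Bianchi.

Greco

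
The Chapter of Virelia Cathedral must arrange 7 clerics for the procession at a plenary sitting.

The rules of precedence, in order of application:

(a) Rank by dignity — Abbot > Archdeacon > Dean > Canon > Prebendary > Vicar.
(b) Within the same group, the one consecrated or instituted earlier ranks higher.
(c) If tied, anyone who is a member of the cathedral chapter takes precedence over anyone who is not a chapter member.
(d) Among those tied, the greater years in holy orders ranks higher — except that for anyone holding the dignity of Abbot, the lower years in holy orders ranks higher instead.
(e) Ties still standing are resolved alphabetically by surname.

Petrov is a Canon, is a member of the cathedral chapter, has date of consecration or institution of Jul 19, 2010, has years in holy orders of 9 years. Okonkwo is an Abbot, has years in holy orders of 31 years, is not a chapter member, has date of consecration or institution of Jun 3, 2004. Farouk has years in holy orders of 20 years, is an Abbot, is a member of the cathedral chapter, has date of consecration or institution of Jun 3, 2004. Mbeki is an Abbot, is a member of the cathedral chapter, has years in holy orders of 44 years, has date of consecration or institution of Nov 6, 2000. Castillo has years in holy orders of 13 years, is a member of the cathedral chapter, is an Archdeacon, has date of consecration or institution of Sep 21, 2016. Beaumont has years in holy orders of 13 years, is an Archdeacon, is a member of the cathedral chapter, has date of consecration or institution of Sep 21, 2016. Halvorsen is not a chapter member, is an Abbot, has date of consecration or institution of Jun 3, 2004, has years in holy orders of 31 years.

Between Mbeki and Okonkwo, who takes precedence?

By dignity: Mbeki, Farouk, Halvorsen and Okonkwo (Abbot); then Beaumont and Castillo (Archdeacon); then Petrov (Canon).
Among Mbeki, Farouk, Halvorsen and Okonkwo, by date of consecration or institution (earlier first): Mbeki (Nov 6, 2000) before Farouk, Halvorsen and Okonkwo (Jun 3, 2004).
Among Farouk, Halvorsen and Okonkwo, a member of the cathedral chapter before not a chapter member: Farouk (a member of the cathedral chapter) before Halvorsen and Okonkwo (not a chapter member).
Halvorsen and Okonkwo both have years in holy orders 31 years, so the next rule applies.
Among Halvorsen and Okonkwo, alphabetically by surname: Halvorsen before Okonkwo.
Beaumont and Castillo both have date of consecration or institution Sep 21, 2016, so the next rule applies.
Beaumont and Castillo are each a member of the cathedral chapter, so the next rule applies.
Beaumont and Castillo both have years in holy orders 13 years, so the next rule applies.
Among Beaumont and Castillo, alphabetically by surname: Beaumont before Castillo.
So Mbeki takes precedence.

Mbeki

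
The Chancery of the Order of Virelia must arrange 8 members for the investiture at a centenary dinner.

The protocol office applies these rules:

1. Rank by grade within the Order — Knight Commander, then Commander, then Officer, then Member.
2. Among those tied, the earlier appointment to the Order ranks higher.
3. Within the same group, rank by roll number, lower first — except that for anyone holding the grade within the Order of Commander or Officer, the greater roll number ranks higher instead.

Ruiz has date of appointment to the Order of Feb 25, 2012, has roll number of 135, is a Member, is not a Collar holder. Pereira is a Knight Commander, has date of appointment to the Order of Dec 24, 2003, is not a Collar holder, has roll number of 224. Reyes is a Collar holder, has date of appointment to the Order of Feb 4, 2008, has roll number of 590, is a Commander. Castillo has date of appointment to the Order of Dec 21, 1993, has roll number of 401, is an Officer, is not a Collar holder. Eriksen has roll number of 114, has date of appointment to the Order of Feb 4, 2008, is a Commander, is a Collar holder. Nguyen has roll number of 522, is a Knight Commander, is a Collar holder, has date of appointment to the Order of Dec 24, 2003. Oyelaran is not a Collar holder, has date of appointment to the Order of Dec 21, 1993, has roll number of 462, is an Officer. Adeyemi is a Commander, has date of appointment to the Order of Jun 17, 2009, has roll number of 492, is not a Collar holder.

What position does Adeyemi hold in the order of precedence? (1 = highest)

5

By grade within the Order: Pereira and Nguyen (Knight Commander); then Reyes, Eriksen and Adeyemi (Commander); then Oyelaran and Castillo (Officer); then Ruiz (Member).
Pereira and Nguyen both have date of appointment to the Order Dec 24, 2003, so the next rule applies.
Among Pereira and Nguyen, by roll number (lower first): Pereira (224) before Nguyen (522).
Among Reyes, Eriksen and Adeyemi, by date of appointment to the Order (earlier first): Reyes and Eriksen (Feb 4, 2008) before Adeyemi (Jun 17, 2009).
Among Reyes and Eriksen, by roll number (higher first) (reversed rule for this group): Reyes (590) before Eriksen (114).
Oyelaran and Castillo both have date of appointment to the Order Dec 21, 1993, so the next rule applies.
Among Oyelaran and Castillo, by roll number (higher first) (reversed rule for this group): Oyelaran (462) before Castillo (401).
Order: Pereira, Nguyen, Reyes, Eriksen, Adeyemi, Oyelaran, Castillo, Ruiz. So position 5.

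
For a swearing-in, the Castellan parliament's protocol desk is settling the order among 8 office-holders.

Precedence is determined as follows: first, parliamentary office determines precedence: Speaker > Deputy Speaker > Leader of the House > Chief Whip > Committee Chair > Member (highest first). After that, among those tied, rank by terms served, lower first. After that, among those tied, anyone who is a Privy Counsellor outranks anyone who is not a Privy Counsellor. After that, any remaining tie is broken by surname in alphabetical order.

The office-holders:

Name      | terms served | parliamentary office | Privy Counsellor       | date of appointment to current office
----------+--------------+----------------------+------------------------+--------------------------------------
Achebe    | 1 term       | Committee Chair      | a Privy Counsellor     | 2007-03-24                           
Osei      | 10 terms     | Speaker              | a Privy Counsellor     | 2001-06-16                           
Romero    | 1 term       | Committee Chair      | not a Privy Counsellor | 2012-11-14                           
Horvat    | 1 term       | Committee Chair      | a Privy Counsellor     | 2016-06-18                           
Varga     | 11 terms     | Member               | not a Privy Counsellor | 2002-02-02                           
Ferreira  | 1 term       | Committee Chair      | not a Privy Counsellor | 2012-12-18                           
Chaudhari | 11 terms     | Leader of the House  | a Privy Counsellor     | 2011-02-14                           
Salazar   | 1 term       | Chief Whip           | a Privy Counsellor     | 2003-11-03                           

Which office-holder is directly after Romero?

Varga

By parliamentary office: Osei (Speaker); then Chaudhari (Leader of the House); then Salazar (Chief Whip); then Achebe, Horvat, Ferreira and Romero (Committee Chair); then Varga (Member).
Achebe, Horvat, Ferreira and Romero all have terms served 1 term, so the next rule applies.
Among Achebe, Horvat, Ferreira and Romero, a Privy Counsellor before not a Privy Counsellor: Achebe and Horvat (a Privy Counsellor) before Ferreira and Romero (not a Privy Counsellor).
Among Achebe and Horvat, alphabetically by surname: Achebe before Horvat.
Among Ferreira and Romero, alphabetically by surname: Ferreira before Romero.
Order: Osei, Chaudhari, Salazar, Achebe, Horvat, Ferreira, Romero, Varga.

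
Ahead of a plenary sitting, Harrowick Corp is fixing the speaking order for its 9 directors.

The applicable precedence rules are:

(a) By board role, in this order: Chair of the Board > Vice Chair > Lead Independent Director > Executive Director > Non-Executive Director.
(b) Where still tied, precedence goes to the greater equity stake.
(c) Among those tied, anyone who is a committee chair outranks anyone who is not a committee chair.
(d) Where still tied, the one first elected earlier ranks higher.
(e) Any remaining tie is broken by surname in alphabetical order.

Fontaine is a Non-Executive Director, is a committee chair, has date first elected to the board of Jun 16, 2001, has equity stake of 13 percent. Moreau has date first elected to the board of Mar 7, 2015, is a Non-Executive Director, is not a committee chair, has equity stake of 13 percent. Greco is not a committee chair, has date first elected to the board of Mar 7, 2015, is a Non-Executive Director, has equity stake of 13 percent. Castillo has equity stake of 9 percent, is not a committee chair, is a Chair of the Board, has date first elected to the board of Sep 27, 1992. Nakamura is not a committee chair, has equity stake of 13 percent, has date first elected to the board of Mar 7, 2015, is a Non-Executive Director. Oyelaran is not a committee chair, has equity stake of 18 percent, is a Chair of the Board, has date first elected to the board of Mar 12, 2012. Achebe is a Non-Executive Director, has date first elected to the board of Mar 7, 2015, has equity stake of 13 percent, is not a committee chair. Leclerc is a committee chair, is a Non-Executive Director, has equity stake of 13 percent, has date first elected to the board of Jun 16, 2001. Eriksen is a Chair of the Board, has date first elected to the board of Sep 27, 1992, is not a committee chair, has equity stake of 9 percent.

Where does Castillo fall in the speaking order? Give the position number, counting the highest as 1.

By board role: Oyelaran, Castillo and Eriksen (Chair of the Board); then Fontaine, Leclerc, Achebe, Greco, Moreau and Nakamura (Non-Executive Director).
Among Oyelaran, Castillo and Eriksen, by equity stake (higher first): Oyelaran (18 percent) before Castillo and Eriksen (9 percent).
Castillo and Eriksen are each not a committee chair, so the next rule applies.
Castillo and Eriksen both have date first elected to the board Sep 27, 1992, so the next rule applies.
Among Castillo and Eriksen, alphabetically by surname: Castillo before Eriksen.
Fontaine, Leclerc, Achebe, Greco, Moreau and Nakamura all have equity stake 13 percent, so the next rule applies.
Among Fontaine, Leclerc, Achebe, Greco, Moreau and Nakamura, a committee chair before not a committee chair: Fontaine and Leclerc (a committee chair) before Achebe, Greco, Moreau and Nakamura (not a committee chair).
Fontaine and Leclerc both have date first elected to the board Jun 16, 2001, so the next rule applies.
Among Fontaine and Leclerc, alphabetically by surname: Fontaine before Leclerc.
Achebe, Greco, Moreau and Nakamura all have date first elected to the board Mar 7, 2015, so the next rule applies.
Among Achebe, Greco, Moreau and Nakamura, alphabetically by surname: Achebe before Greco before Moreau before Nakamura.
Order: Oyelaran, Castillo, Eriksen, Fontaine, Leclerc, Achebe, Greco, Moreau, Nakamura. So position 2.

2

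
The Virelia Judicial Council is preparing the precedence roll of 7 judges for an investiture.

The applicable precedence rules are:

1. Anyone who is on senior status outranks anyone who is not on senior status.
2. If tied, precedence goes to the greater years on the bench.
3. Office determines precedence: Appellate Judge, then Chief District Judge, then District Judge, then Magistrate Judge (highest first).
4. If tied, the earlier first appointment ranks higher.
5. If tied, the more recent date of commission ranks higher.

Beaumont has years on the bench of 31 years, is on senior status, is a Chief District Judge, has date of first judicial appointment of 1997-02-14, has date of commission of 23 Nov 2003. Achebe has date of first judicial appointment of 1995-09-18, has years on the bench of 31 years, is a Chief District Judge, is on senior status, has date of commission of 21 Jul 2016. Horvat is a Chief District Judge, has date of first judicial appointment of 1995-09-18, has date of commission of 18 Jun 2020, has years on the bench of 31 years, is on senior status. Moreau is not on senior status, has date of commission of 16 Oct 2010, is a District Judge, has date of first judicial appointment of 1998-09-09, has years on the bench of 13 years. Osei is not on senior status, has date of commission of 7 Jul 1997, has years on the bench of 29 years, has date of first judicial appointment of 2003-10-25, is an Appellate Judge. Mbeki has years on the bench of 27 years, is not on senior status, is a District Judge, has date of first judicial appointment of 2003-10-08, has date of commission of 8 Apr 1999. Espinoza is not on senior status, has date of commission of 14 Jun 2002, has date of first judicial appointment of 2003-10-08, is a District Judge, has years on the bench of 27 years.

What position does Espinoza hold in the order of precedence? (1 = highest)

By the first rule: Horvat, Achebe and Beaumont (each on senior status); then Osei, Espinoza, Mbeki and Moreau (each not on senior status).
Horvat, Achebe and Beaumont all have years on the bench 31 years, so the next rule applies.
Horvat, Achebe and Beaumont are each Chief District Judge, so the next rule applies.
Among Horvat, Achebe and Beaumont, by date of first judicial appointment (earlier first): Horvat and Achebe (1995-09-18) before Beaumont (1997-02-14).
Among Horvat and Achebe, by date of commission (later first): Horvat (18 Jun 2020) before Achebe (21 Jul 2016).
Among Osei, Espinoza, Mbeki and Moreau, by years on the bench (higher first): Osei (29 years) before Espinoza and Mbeki (27 years) before Moreau (13 years).
Espinoza and Mbeki are each District Judge, so the next rule applies.
Espinoza and Mbeki both have date of first judicial appointment 2003-10-08, so the next rule applies.
Among Espinoza and Mbeki, by date of commission (later first): Espinoza (14 Jun 2002) before Mbeki (8 Apr 1999).
Order: Horvat, Achebe, Beaumont, Osei, Espinoza, Mbeki, Moreau. So position 5.

5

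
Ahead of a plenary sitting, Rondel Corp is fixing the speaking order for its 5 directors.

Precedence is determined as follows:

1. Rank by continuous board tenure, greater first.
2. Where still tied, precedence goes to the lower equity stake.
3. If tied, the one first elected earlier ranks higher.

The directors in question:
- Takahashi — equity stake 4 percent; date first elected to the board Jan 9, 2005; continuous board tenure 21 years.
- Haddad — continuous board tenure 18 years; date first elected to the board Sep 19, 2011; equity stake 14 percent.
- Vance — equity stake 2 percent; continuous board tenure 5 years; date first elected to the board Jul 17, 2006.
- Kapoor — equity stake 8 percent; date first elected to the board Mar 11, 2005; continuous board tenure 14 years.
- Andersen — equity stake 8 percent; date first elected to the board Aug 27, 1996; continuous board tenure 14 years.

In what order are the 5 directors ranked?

By continuous board tenure (higher first): Takahashi (21 years); then Haddad (18 years); then Andersen and Kapoor (both 14 years); then Vance (5 years).
Andersen and Kapoor both have equity stake 8 percent, so the next rule applies.
Among Andersen and Kapoor, by date first elected to the board (earlier first): Andersen (Aug 27, 1996) before Kapoor (Mar 11, 2005).
Full order: Takahashi, Haddad, Andersen, Kapoor, Vance.

Takahashi, Haddad, Andersen, Kapoor, Vance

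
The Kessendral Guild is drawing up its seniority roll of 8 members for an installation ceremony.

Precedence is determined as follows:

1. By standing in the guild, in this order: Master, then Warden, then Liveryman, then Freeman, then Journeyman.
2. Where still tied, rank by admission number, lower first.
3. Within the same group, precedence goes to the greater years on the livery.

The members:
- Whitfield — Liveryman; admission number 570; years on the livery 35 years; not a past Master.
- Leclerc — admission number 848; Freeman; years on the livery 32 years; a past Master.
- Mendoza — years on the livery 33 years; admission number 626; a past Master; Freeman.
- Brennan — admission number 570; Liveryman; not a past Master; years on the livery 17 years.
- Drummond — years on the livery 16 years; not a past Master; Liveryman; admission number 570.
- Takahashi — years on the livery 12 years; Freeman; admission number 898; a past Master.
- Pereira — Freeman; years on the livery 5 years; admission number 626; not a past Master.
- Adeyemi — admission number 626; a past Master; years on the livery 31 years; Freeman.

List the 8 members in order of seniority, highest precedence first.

By standing in the guild: Whitfield, Brennan and Drummond (Liveryman); then Mendoza, Adeyemi, Pereira, Leclerc and Takahashi (Freeman).
Whitfield, Brennan and Drummond all have admission number 570, so the next rule applies.
Among Whitfield, Brennan and Drummond, by years on the livery (higher first): Whitfield (35 years) before Brennan (17 years) before Drummond (16 years).
Among Mendoza, Adeyemi, Pereira, Leclerc and Takahashi, by admission number (lower first): Mendoza, Adeyemi and Pereira (626) before Leclerc (848) before Takahashi (898).
Among Mendoza, Adeyemi and Pereira, by years on the livery (higher first): Mendoza (33 years) before Adeyemi (31 years) before Pereira (5 years).
Full order: Whitfield, Brennan, Drummond, Mendoza, Adeyemi, Pereira, Leclerc, Takahashi.

Whitfield, Brennan, Drummond, Mendoza, Adeyemi, Pereira, Leclerc, Takahashi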